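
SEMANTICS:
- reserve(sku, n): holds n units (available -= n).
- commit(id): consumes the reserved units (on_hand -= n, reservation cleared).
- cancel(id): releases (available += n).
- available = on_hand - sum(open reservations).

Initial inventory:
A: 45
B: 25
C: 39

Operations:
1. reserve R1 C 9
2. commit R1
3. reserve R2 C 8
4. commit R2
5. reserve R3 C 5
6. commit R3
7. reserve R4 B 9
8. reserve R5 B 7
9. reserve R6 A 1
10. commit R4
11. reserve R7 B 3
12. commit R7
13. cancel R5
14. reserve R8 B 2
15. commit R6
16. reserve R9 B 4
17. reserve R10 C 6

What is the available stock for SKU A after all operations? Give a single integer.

Step 1: reserve R1 C 9 -> on_hand[A=45 B=25 C=39] avail[A=45 B=25 C=30] open={R1}
Step 2: commit R1 -> on_hand[A=45 B=25 C=30] avail[A=45 B=25 C=30] open={}
Step 3: reserve R2 C 8 -> on_hand[A=45 B=25 C=30] avail[A=45 B=25 C=22] open={R2}
Step 4: commit R2 -> on_hand[A=45 B=25 C=22] avail[A=45 B=25 C=22] open={}
Step 5: reserve R3 C 5 -> on_hand[A=45 B=25 C=22] avail[A=45 B=25 C=17] open={R3}
Step 6: commit R3 -> on_hand[A=45 B=25 C=17] avail[A=45 B=25 C=17] open={}
Step 7: reserve R4 B 9 -> on_hand[A=45 B=25 C=17] avail[A=45 B=16 C=17] open={R4}
Step 8: reserve R5 B 7 -> on_hand[A=45 B=25 C=17] avail[A=45 B=9 C=17] open={R4,R5}
Step 9: reserve R6 A 1 -> on_hand[A=45 B=25 C=17] avail[A=44 B=9 C=17] open={R4,R5,R6}
Step 10: commit R4 -> on_hand[A=45 B=16 C=17] avail[A=44 B=9 C=17] open={R5,R6}
Step 11: reserve R7 B 3 -> on_hand[A=45 B=16 C=17] avail[A=44 B=6 C=17] open={R5,R6,R7}
Step 12: commit R7 -> on_hand[A=45 B=13 C=17] avail[A=44 B=6 C=17] open={R5,R6}
Step 13: cancel R5 -> on_hand[A=45 B=13 C=17] avail[A=44 B=13 C=17] open={R6}
Step 14: reserve R8 B 2 -> on_hand[A=45 B=13 C=17] avail[A=44 B=11 C=17] open={R6,R8}
Step 15: commit R6 -> on_hand[A=44 B=13 C=17] avail[A=44 B=11 C=17] open={R8}
Step 16: reserve R9 B 4 -> on_hand[A=44 B=13 C=17] avail[A=44 B=7 C=17] open={R8,R9}
Step 17: reserve R10 C 6 -> on_hand[A=44 B=13 C=17] avail[A=44 B=7 C=11] open={R10,R8,R9}
Final available[A] = 44

Answer: 44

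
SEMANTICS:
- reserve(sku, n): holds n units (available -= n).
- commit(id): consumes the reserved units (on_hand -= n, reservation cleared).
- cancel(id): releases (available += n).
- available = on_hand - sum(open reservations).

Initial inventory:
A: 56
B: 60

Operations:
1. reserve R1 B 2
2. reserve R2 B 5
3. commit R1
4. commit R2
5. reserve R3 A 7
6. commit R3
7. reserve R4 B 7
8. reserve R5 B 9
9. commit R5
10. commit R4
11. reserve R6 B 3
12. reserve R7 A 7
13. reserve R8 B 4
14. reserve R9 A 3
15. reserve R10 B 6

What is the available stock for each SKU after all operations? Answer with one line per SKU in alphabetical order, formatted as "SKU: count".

Answer: A: 39
B: 24

Derivation:
Step 1: reserve R1 B 2 -> on_hand[A=56 B=60] avail[A=56 B=58] open={R1}
Step 2: reserve R2 B 5 -> on_hand[A=56 B=60] avail[A=56 B=53] open={R1,R2}
Step 3: commit R1 -> on_hand[A=56 B=58] avail[A=56 B=53] open={R2}
Step 4: commit R2 -> on_hand[A=56 B=53] avail[A=56 B=53] open={}
Step 5: reserve R3 A 7 -> on_hand[A=56 B=53] avail[A=49 B=53] open={R3}
Step 6: commit R3 -> on_hand[A=49 B=53] avail[A=49 B=53] open={}
Step 7: reserve R4 B 7 -> on_hand[A=49 B=53] avail[A=49 B=46] open={R4}
Step 8: reserve R5 B 9 -> on_hand[A=49 B=53] avail[A=49 B=37] open={R4,R5}
Step 9: commit R5 -> on_hand[A=49 B=44] avail[A=49 B=37] open={R4}
Step 10: commit R4 -> on_hand[A=49 B=37] avail[A=49 B=37] open={}
Step 11: reserve R6 B 3 -> on_hand[A=49 B=37] avail[A=49 B=34] open={R6}
Step 12: reserve R7 A 7 -> on_hand[A=49 B=37] avail[A=42 B=34] open={R6,R7}
Step 13: reserve R8 B 4 -> on_hand[A=49 B=37] avail[A=42 B=30] open={R6,R7,R8}
Step 14: reserve R9 A 3 -> on_hand[A=49 B=37] avail[A=39 B=30] open={R6,R7,R8,R9}
Step 15: reserve R10 B 6 -> on_hand[A=49 B=37] avail[A=39 B=24] open={R10,R6,R7,R8,R9}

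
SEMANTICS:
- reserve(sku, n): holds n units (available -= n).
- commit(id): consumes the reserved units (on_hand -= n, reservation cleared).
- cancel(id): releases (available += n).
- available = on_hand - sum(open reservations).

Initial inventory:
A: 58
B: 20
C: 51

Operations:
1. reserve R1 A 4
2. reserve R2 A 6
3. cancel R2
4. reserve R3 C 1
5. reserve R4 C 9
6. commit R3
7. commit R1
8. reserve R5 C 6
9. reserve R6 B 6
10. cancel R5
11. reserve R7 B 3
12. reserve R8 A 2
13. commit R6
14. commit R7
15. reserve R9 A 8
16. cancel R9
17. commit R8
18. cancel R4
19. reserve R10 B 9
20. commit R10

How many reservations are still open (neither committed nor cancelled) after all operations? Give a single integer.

Step 1: reserve R1 A 4 -> on_hand[A=58 B=20 C=51] avail[A=54 B=20 C=51] open={R1}
Step 2: reserve R2 A 6 -> on_hand[A=58 B=20 C=51] avail[A=48 B=20 C=51] open={R1,R2}
Step 3: cancel R2 -> on_hand[A=58 B=20 C=51] avail[A=54 B=20 C=51] open={R1}
Step 4: reserve R3 C 1 -> on_hand[A=58 B=20 C=51] avail[A=54 B=20 C=50] open={R1,R3}
Step 5: reserve R4 C 9 -> on_hand[A=58 B=20 C=51] avail[A=54 B=20 C=41] open={R1,R3,R4}
Step 6: commit R3 -> on_hand[A=58 B=20 C=50] avail[A=54 B=20 C=41] open={R1,R4}
Step 7: commit R1 -> on_hand[A=54 B=20 C=50] avail[A=54 B=20 C=41] open={R4}
Step 8: reserve R5 C 6 -> on_hand[A=54 B=20 C=50] avail[A=54 B=20 C=35] open={R4,R5}
Step 9: reserve R6 B 6 -> on_hand[A=54 B=20 C=50] avail[A=54 B=14 C=35] open={R4,R5,R6}
Step 10: cancel R5 -> on_hand[A=54 B=20 C=50] avail[A=54 B=14 C=41] open={R4,R6}
Step 11: reserve R7 B 3 -> on_hand[A=54 B=20 C=50] avail[A=54 B=11 C=41] open={R4,R6,R7}
Step 12: reserve R8 A 2 -> on_hand[A=54 B=20 C=50] avail[A=52 B=11 C=41] open={R4,R6,R7,R8}
Step 13: commit R6 -> on_hand[A=54 B=14 C=50] avail[A=52 B=11 C=41] open={R4,R7,R8}
Step 14: commit R7 -> on_hand[A=54 B=11 C=50] avail[A=52 B=11 C=41] open={R4,R8}
Step 15: reserve R9 A 8 -> on_hand[A=54 B=11 C=50] avail[A=44 B=11 C=41] open={R4,R8,R9}
Step 16: cancel R9 -> on_hand[A=54 B=11 C=50] avail[A=52 B=11 C=41] open={R4,R8}
Step 17: commit R8 -> on_hand[A=52 B=11 C=50] avail[A=52 B=11 C=41] open={R4}
Step 18: cancel R4 -> on_hand[A=52 B=11 C=50] avail[A=52 B=11 C=50] open={}
Step 19: reserve R10 B 9 -> on_hand[A=52 B=11 C=50] avail[A=52 B=2 C=50] open={R10}
Step 20: commit R10 -> on_hand[A=52 B=2 C=50] avail[A=52 B=2 C=50] open={}
Open reservations: [] -> 0

Answer: 0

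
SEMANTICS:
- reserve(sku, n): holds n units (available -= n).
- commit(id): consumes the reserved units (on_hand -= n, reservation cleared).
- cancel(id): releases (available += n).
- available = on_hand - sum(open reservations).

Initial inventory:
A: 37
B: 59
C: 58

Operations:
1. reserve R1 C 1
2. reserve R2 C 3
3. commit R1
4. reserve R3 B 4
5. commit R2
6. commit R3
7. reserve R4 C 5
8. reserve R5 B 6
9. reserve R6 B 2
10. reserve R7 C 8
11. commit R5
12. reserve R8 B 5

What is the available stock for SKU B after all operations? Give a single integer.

Step 1: reserve R1 C 1 -> on_hand[A=37 B=59 C=58] avail[A=37 B=59 C=57] open={R1}
Step 2: reserve R2 C 3 -> on_hand[A=37 B=59 C=58] avail[A=37 B=59 C=54] open={R1,R2}
Step 3: commit R1 -> on_hand[A=37 B=59 C=57] avail[A=37 B=59 C=54] open={R2}
Step 4: reserve R3 B 4 -> on_hand[A=37 B=59 C=57] avail[A=37 B=55 C=54] open={R2,R3}
Step 5: commit R2 -> on_hand[A=37 B=59 C=54] avail[A=37 B=55 C=54] open={R3}
Step 6: commit R3 -> on_hand[A=37 B=55 C=54] avail[A=37 B=55 C=54] open={}
Step 7: reserve R4 C 5 -> on_hand[A=37 B=55 C=54] avail[A=37 B=55 C=49] open={R4}
Step 8: reserve R5 B 6 -> on_hand[A=37 B=55 C=54] avail[A=37 B=49 C=49] open={R4,R5}
Step 9: reserve R6 B 2 -> on_hand[A=37 B=55 C=54] avail[A=37 B=47 C=49] open={R4,R5,R6}
Step 10: reserve R7 C 8 -> on_hand[A=37 B=55 C=54] avail[A=37 B=47 C=41] open={R4,R5,R6,R7}
Step 11: commit R5 -> on_hand[A=37 B=49 C=54] avail[A=37 B=47 C=41] open={R4,R6,R7}
Step 12: reserve R8 B 5 -> on_hand[A=37 B=49 C=54] avail[A=37 B=42 C=41] open={R4,R6,R7,R8}
Final available[B] = 42

Answer: 42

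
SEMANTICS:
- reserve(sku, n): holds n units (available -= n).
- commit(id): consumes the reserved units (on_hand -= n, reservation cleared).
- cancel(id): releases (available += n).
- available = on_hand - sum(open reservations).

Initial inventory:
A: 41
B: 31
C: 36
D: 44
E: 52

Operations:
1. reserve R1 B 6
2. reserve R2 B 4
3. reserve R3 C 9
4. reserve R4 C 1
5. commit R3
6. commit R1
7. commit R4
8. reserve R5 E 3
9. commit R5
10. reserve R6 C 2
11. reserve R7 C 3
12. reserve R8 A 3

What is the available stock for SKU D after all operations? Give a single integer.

Step 1: reserve R1 B 6 -> on_hand[A=41 B=31 C=36 D=44 E=52] avail[A=41 B=25 C=36 D=44 E=52] open={R1}
Step 2: reserve R2 B 4 -> on_hand[A=41 B=31 C=36 D=44 E=52] avail[A=41 B=21 C=36 D=44 E=52] open={R1,R2}
Step 3: reserve R3 C 9 -> on_hand[A=41 B=31 C=36 D=44 E=52] avail[A=41 B=21 C=27 D=44 E=52] open={R1,R2,R3}
Step 4: reserve R4 C 1 -> on_hand[A=41 B=31 C=36 D=44 E=52] avail[A=41 B=21 C=26 D=44 E=52] open={R1,R2,R3,R4}
Step 5: commit R3 -> on_hand[A=41 B=31 C=27 D=44 E=52] avail[A=41 B=21 C=26 D=44 E=52] open={R1,R2,R4}
Step 6: commit R1 -> on_hand[A=41 B=25 C=27 D=44 E=52] avail[A=41 B=21 C=26 D=44 E=52] open={R2,R4}
Step 7: commit R4 -> on_hand[A=41 B=25 C=26 D=44 E=52] avail[A=41 B=21 C=26 D=44 E=52] open={R2}
Step 8: reserve R5 E 3 -> on_hand[A=41 B=25 C=26 D=44 E=52] avail[A=41 B=21 C=26 D=44 E=49] open={R2,R5}
Step 9: commit R5 -> on_hand[A=41 B=25 C=26 D=44 E=49] avail[A=41 B=21 C=26 D=44 E=49] open={R2}
Step 10: reserve R6 C 2 -> on_hand[A=41 B=25 C=26 D=44 E=49] avail[A=41 B=21 C=24 D=44 E=49] open={R2,R6}
Step 11: reserve R7 C 3 -> on_hand[A=41 B=25 C=26 D=44 E=49] avail[A=41 B=21 C=21 D=44 E=49] open={R2,R6,R7}
Step 12: reserve R8 A 3 -> on_hand[A=41 B=25 C=26 D=44 E=49] avail[A=38 B=21 C=21 D=44 E=49] open={R2,R6,R7,R8}
Final available[D] = 44

Answer: 44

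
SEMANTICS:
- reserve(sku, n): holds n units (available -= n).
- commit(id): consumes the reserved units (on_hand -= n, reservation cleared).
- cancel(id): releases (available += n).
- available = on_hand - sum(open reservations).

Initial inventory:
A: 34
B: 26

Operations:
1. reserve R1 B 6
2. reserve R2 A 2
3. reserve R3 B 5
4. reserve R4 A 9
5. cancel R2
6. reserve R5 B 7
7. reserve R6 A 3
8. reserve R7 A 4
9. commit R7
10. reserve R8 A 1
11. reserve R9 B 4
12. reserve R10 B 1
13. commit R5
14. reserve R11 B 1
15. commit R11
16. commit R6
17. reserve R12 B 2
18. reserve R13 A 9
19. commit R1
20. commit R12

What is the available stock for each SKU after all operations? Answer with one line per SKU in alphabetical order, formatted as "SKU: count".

Step 1: reserve R1 B 6 -> on_hand[A=34 B=26] avail[A=34 B=20] open={R1}
Step 2: reserve R2 A 2 -> on_hand[A=34 B=26] avail[A=32 B=20] open={R1,R2}
Step 3: reserve R3 B 5 -> on_hand[A=34 B=26] avail[A=32 B=15] open={R1,R2,R3}
Step 4: reserve R4 A 9 -> on_hand[A=34 B=26] avail[A=23 B=15] open={R1,R2,R3,R4}
Step 5: cancel R2 -> on_hand[A=34 B=26] avail[A=25 B=15] open={R1,R3,R4}
Step 6: reserve R5 B 7 -> on_hand[A=34 B=26] avail[A=25 B=8] open={R1,R3,R4,R5}
Step 7: reserve R6 A 3 -> on_hand[A=34 B=26] avail[A=22 B=8] open={R1,R3,R4,R5,R6}
Step 8: reserve R7 A 4 -> on_hand[A=34 B=26] avail[A=18 B=8] open={R1,R3,R4,R5,R6,R7}
Step 9: commit R7 -> on_hand[A=30 B=26] avail[A=18 B=8] open={R1,R3,R4,R5,R6}
Step 10: reserve R8 A 1 -> on_hand[A=30 B=26] avail[A=17 B=8] open={R1,R3,R4,R5,R6,R8}
Step 11: reserve R9 B 4 -> on_hand[A=30 B=26] avail[A=17 B=4] open={R1,R3,R4,R5,R6,R8,R9}
Step 12: reserve R10 B 1 -> on_hand[A=30 B=26] avail[A=17 B=3] open={R1,R10,R3,R4,R5,R6,R8,R9}
Step 13: commit R5 -> on_hand[A=30 B=19] avail[A=17 B=3] open={R1,R10,R3,R4,R6,R8,R9}
Step 14: reserve R11 B 1 -> on_hand[A=30 B=19] avail[A=17 B=2] open={R1,R10,R11,R3,R4,R6,R8,R9}
Step 15: commit R11 -> on_hand[A=30 B=18] avail[A=17 B=2] open={R1,R10,R3,R4,R6,R8,R9}
Step 16: commit R6 -> on_hand[A=27 B=18] avail[A=17 B=2] open={R1,R10,R3,R4,R8,R9}
Step 17: reserve R12 B 2 -> on_hand[A=27 B=18] avail[A=17 B=0] open={R1,R10,R12,R3,R4,R8,R9}
Step 18: reserve R13 A 9 -> on_hand[A=27 B=18] avail[A=8 B=0] open={R1,R10,R12,R13,R3,R4,R8,R9}
Step 19: commit R1 -> on_hand[A=27 B=12] avail[A=8 B=0] open={R10,R12,R13,R3,R4,R8,R9}
Step 20: commit R12 -> on_hand[A=27 B=10] avail[A=8 B=0] open={R10,R13,R3,R4,R8,R9}

Answer: A: 8
B: 0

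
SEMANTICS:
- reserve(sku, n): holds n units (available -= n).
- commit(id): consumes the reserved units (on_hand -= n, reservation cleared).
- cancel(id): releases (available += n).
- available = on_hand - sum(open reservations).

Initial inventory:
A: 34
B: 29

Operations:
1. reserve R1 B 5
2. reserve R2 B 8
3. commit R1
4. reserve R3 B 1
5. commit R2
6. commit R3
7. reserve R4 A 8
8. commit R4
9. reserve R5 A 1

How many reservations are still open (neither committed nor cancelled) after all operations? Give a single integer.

Answer: 1

Derivation:
Step 1: reserve R1 B 5 -> on_hand[A=34 B=29] avail[A=34 B=24] open={R1}
Step 2: reserve R2 B 8 -> on_hand[A=34 B=29] avail[A=34 B=16] open={R1,R2}
Step 3: commit R1 -> on_hand[A=34 B=24] avail[A=34 B=16] open={R2}
Step 4: reserve R3 B 1 -> on_hand[A=34 B=24] avail[A=34 B=15] open={R2,R3}
Step 5: commit R2 -> on_hand[A=34 B=16] avail[A=34 B=15] open={R3}
Step 6: commit R3 -> on_hand[A=34 B=15] avail[A=34 B=15] open={}
Step 7: reserve R4 A 8 -> on_hand[A=34 B=15] avail[A=26 B=15] open={R4}
Step 8: commit R4 -> on_hand[A=26 B=15] avail[A=26 B=15] open={}
Step 9: reserve R5 A 1 -> on_hand[A=26 B=15] avail[A=25 B=15] open={R5}
Open reservations: ['R5'] -> 1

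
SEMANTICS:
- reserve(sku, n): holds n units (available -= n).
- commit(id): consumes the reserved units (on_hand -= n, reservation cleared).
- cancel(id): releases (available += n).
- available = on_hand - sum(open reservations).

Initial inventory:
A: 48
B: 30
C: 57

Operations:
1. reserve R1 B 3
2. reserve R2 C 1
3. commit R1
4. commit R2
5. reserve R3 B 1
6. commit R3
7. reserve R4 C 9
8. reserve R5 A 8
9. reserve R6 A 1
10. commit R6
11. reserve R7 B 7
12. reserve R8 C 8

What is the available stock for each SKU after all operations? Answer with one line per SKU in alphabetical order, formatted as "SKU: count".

Answer: A: 39
B: 19
C: 39

Derivation:
Step 1: reserve R1 B 3 -> on_hand[A=48 B=30 C=57] avail[A=48 B=27 C=57] open={R1}
Step 2: reserve R2 C 1 -> on_hand[A=48 B=30 C=57] avail[A=48 B=27 C=56] open={R1,R2}
Step 3: commit R1 -> on_hand[A=48 B=27 C=57] avail[A=48 B=27 C=56] open={R2}
Step 4: commit R2 -> on_hand[A=48 B=27 C=56] avail[A=48 B=27 C=56] open={}
Step 5: reserve R3 B 1 -> on_hand[A=48 B=27 C=56] avail[A=48 B=26 C=56] open={R3}
Step 6: commit R3 -> on_hand[A=48 B=26 C=56] avail[A=48 B=26 C=56] open={}
Step 7: reserve R4 C 9 -> on_hand[A=48 B=26 C=56] avail[A=48 B=26 C=47] open={R4}
Step 8: reserve R5 A 8 -> on_hand[A=48 B=26 C=56] avail[A=40 B=26 C=47] open={R4,R5}
Step 9: reserve R6 A 1 -> on_hand[A=48 B=26 C=56] avail[A=39 B=26 C=47] open={R4,R5,R6}
Step 10: commit R6 -> on_hand[A=47 B=26 C=56] avail[A=39 B=26 C=47] open={R4,R5}
Step 11: reserve R7 B 7 -> on_hand[A=47 B=26 C=56] avail[A=39 B=19 C=47] open={R4,R5,R7}
Step 12: reserve R8 C 8 -> on_hand[A=47 B=26 C=56] avail[A=39 B=19 C=39] open={R4,R5,R7,R8}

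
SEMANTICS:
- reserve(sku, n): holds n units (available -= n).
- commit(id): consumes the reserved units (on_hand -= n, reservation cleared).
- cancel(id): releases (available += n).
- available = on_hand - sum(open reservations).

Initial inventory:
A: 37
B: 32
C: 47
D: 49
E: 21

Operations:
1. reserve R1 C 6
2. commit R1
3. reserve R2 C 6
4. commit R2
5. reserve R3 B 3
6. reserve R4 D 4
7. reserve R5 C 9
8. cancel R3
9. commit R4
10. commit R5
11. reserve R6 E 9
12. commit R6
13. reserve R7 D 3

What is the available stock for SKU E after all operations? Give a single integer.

Answer: 12

Derivation:
Step 1: reserve R1 C 6 -> on_hand[A=37 B=32 C=47 D=49 E=21] avail[A=37 B=32 C=41 D=49 E=21] open={R1}
Step 2: commit R1 -> on_hand[A=37 B=32 C=41 D=49 E=21] avail[A=37 B=32 C=41 D=49 E=21] open={}
Step 3: reserve R2 C 6 -> on_hand[A=37 B=32 C=41 D=49 E=21] avail[A=37 B=32 C=35 D=49 E=21] open={R2}
Step 4: commit R2 -> on_hand[A=37 B=32 C=35 D=49 E=21] avail[A=37 B=32 C=35 D=49 E=21] open={}
Step 5: reserve R3 B 3 -> on_hand[A=37 B=32 C=35 D=49 E=21] avail[A=37 B=29 C=35 D=49 E=21] open={R3}
Step 6: reserve R4 D 4 -> on_hand[A=37 B=32 C=35 D=49 E=21] avail[A=37 B=29 C=35 D=45 E=21] open={R3,R4}
Step 7: reserve R5 C 9 -> on_hand[A=37 B=32 C=35 D=49 E=21] avail[A=37 B=29 C=26 D=45 E=21] open={R3,R4,R5}
Step 8: cancel R3 -> on_hand[A=37 B=32 C=35 D=49 E=21] avail[A=37 B=32 C=26 D=45 E=21] open={R4,R5}
Step 9: commit R4 -> on_hand[A=37 B=32 C=35 D=45 E=21] avail[A=37 B=32 C=26 D=45 E=21] open={R5}
Step 10: commit R5 -> on_hand[A=37 B=32 C=26 D=45 E=21] avail[A=37 B=32 C=26 D=45 E=21] open={}
Step 11: reserve R6 E 9 -> on_hand[A=37 B=32 C=26 D=45 E=21] avail[A=37 B=32 C=26 D=45 E=12] open={R6}
Step 12: commit R6 -> on_hand[A=37 B=32 C=26 D=45 E=12] avail[A=37 B=32 C=26 D=45 E=12] open={}
Step 13: reserve R7 D 3 -> on_hand[A=37 B=32 C=26 D=45 E=12] avail[A=37 B=32 C=26 D=42 E=12] open={R7}
Final available[E] = 12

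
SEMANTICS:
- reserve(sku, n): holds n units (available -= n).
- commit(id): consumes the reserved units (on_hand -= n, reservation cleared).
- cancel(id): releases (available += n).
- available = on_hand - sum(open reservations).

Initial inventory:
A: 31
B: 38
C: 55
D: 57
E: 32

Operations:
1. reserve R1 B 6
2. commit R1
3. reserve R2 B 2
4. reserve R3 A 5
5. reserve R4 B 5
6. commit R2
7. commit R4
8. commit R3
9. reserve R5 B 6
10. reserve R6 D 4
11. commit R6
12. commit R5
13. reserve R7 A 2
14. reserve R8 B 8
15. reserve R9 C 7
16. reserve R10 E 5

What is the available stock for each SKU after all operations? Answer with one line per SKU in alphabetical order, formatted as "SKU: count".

Step 1: reserve R1 B 6 -> on_hand[A=31 B=38 C=55 D=57 E=32] avail[A=31 B=32 C=55 D=57 E=32] open={R1}
Step 2: commit R1 -> on_hand[A=31 B=32 C=55 D=57 E=32] avail[A=31 B=32 C=55 D=57 E=32] open={}
Step 3: reserve R2 B 2 -> on_hand[A=31 B=32 C=55 D=57 E=32] avail[A=31 B=30 C=55 D=57 E=32] open={R2}
Step 4: reserve R3 A 5 -> on_hand[A=31 B=32 C=55 D=57 E=32] avail[A=26 B=30 C=55 D=57 E=32] open={R2,R3}
Step 5: reserve R4 B 5 -> on_hand[A=31 B=32 C=55 D=57 E=32] avail[A=26 B=25 C=55 D=57 E=32] open={R2,R3,R4}
Step 6: commit R2 -> on_hand[A=31 B=30 C=55 D=57 E=32] avail[A=26 B=25 C=55 D=57 E=32] open={R3,R4}
Step 7: commit R4 -> on_hand[A=31 B=25 C=55 D=57 E=32] avail[A=26 B=25 C=55 D=57 E=32] open={R3}
Step 8: commit R3 -> on_hand[A=26 B=25 C=55 D=57 E=32] avail[A=26 B=25 C=55 D=57 E=32] open={}
Step 9: reserve R5 B 6 -> on_hand[A=26 B=25 C=55 D=57 E=32] avail[A=26 B=19 C=55 D=57 E=32] open={R5}
Step 10: reserve R6 D 4 -> on_hand[A=26 B=25 C=55 D=57 E=32] avail[A=26 B=19 C=55 D=53 E=32] open={R5,R6}
Step 11: commit R6 -> on_hand[A=26 B=25 C=55 D=53 E=32] avail[A=26 B=19 C=55 D=53 E=32] open={R5}
Step 12: commit R5 -> on_hand[A=26 B=19 C=55 D=53 E=32] avail[A=26 B=19 C=55 D=53 E=32] open={}
Step 13: reserve R7 A 2 -> on_hand[A=26 B=19 C=55 D=53 E=32] avail[A=24 B=19 C=55 D=53 E=32] open={R7}
Step 14: reserve R8 B 8 -> on_hand[A=26 B=19 C=55 D=53 E=32] avail[A=24 B=11 C=55 D=53 E=32] open={R7,R8}
Step 15: reserve R9 C 7 -> on_hand[A=26 B=19 C=55 D=53 E=32] avail[A=24 B=11 C=48 D=53 E=32] open={R7,R8,R9}
Step 16: reserve R10 E 5 -> on_hand[A=26 B=19 C=55 D=53 E=32] avail[A=24 B=11 C=48 D=53 E=27] open={R10,R7,R8,R9}

Answer: A: 24
B: 11
C: 48
D: 53
E: 27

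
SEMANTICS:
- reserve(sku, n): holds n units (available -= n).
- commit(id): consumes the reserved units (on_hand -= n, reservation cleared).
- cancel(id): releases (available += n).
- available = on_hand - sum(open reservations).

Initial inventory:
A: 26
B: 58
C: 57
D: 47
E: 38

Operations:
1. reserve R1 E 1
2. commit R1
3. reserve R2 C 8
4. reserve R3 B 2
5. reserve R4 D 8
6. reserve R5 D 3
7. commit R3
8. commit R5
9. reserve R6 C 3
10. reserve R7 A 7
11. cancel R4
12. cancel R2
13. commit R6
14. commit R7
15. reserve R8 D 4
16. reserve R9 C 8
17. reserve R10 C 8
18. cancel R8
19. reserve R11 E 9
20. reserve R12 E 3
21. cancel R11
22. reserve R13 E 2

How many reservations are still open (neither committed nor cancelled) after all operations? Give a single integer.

Answer: 4

Derivation:
Step 1: reserve R1 E 1 -> on_hand[A=26 B=58 C=57 D=47 E=38] avail[A=26 B=58 C=57 D=47 E=37] open={R1}
Step 2: commit R1 -> on_hand[A=26 B=58 C=57 D=47 E=37] avail[A=26 B=58 C=57 D=47 E=37] open={}
Step 3: reserve R2 C 8 -> on_hand[A=26 B=58 C=57 D=47 E=37] avail[A=26 B=58 C=49 D=47 E=37] open={R2}
Step 4: reserve R3 B 2 -> on_hand[A=26 B=58 C=57 D=47 E=37] avail[A=26 B=56 C=49 D=47 E=37] open={R2,R3}
Step 5: reserve R4 D 8 -> on_hand[A=26 B=58 C=57 D=47 E=37] avail[A=26 B=56 C=49 D=39 E=37] open={R2,R3,R4}
Step 6: reserve R5 D 3 -> on_hand[A=26 B=58 C=57 D=47 E=37] avail[A=26 B=56 C=49 D=36 E=37] open={R2,R3,R4,R5}
Step 7: commit R3 -> on_hand[A=26 B=56 C=57 D=47 E=37] avail[A=26 B=56 C=49 D=36 E=37] open={R2,R4,R5}
Step 8: commit R5 -> on_hand[A=26 B=56 C=57 D=44 E=37] avail[A=26 B=56 C=49 D=36 E=37] open={R2,R4}
Step 9: reserve R6 C 3 -> on_hand[A=26 B=56 C=57 D=44 E=37] avail[A=26 B=56 C=46 D=36 E=37] open={R2,R4,R6}
Step 10: reserve R7 A 7 -> on_hand[A=26 B=56 C=57 D=44 E=37] avail[A=19 B=56 C=46 D=36 E=37] open={R2,R4,R6,R7}
Step 11: cancel R4 -> on_hand[A=26 B=56 C=57 D=44 E=37] avail[A=19 B=56 C=46 D=44 E=37] open={R2,R6,R7}
Step 12: cancel R2 -> on_hand[A=26 B=56 C=57 D=44 E=37] avail[A=19 B=56 C=54 D=44 E=37] open={R6,R7}
Step 13: commit R6 -> on_hand[A=26 B=56 C=54 D=44 E=37] avail[A=19 B=56 C=54 D=44 E=37] open={R7}
Step 14: commit R7 -> on_hand[A=19 B=56 C=54 D=44 E=37] avail[A=19 B=56 C=54 D=44 E=37] open={}
Step 15: reserve R8 D 4 -> on_hand[A=19 B=56 C=54 D=44 E=37] avail[A=19 B=56 C=54 D=40 E=37] open={R8}
Step 16: reserve R9 C 8 -> on_hand[A=19 B=56 C=54 D=44 E=37] avail[A=19 B=56 C=46 D=40 E=37] open={R8,R9}
Step 17: reserve R10 C 8 -> on_hand[A=19 B=56 C=54 D=44 E=37] avail[A=19 B=56 C=38 D=40 E=37] open={R10,R8,R9}
Step 18: cancel R8 -> on_hand[A=19 B=56 C=54 D=44 E=37] avail[A=19 B=56 C=38 D=44 E=37] open={R10,R9}
Step 19: reserve R11 E 9 -> on_hand[A=19 B=56 C=54 D=44 E=37] avail[A=19 B=56 C=38 D=44 E=28] open={R10,R11,R9}
Step 20: reserve R12 E 3 -> on_hand[A=19 B=56 C=54 D=44 E=37] avail[A=19 B=56 C=38 D=44 E=25] open={R10,R11,R12,R9}
Step 21: cancel R11 -> on_hand[A=19 B=56 C=54 D=44 E=37] avail[A=19 B=56 C=38 D=44 E=34] open={R10,R12,R9}
Step 22: reserve R13 E 2 -> on_hand[A=19 B=56 C=54 D=44 E=37] avail[A=19 B=56 C=38 D=44 E=32] open={R10,R12,R13,R9}
Open reservations: ['R10', 'R12', 'R13', 'R9'] -> 4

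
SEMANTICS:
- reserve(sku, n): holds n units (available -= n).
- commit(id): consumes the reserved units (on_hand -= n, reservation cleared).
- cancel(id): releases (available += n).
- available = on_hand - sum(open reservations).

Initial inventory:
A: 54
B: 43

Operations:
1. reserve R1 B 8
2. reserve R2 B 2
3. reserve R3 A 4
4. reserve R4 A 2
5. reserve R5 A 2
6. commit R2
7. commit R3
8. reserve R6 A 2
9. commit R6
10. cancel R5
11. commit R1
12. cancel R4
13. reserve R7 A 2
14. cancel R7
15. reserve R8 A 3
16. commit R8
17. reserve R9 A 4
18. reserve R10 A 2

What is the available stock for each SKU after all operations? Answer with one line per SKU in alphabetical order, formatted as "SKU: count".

Answer: A: 39
B: 33

Derivation:
Step 1: reserve R1 B 8 -> on_hand[A=54 B=43] avail[A=54 B=35] open={R1}
Step 2: reserve R2 B 2 -> on_hand[A=54 B=43] avail[A=54 B=33] open={R1,R2}
Step 3: reserve R3 A 4 -> on_hand[A=54 B=43] avail[A=50 B=33] open={R1,R2,R3}
Step 4: reserve R4 A 2 -> on_hand[A=54 B=43] avail[A=48 B=33] open={R1,R2,R3,R4}
Step 5: reserve R5 A 2 -> on_hand[A=54 B=43] avail[A=46 B=33] open={R1,R2,R3,R4,R5}
Step 6: commit R2 -> on_hand[A=54 B=41] avail[A=46 B=33] open={R1,R3,R4,R5}
Step 7: commit R3 -> on_hand[A=50 B=41] avail[A=46 B=33] open={R1,R4,R5}
Step 8: reserve R6 A 2 -> on_hand[A=50 B=41] avail[A=44 B=33] open={R1,R4,R5,R6}
Step 9: commit R6 -> on_hand[A=48 B=41] avail[A=44 B=33] open={R1,R4,R5}
Step 10: cancel R5 -> on_hand[A=48 B=41] avail[A=46 B=33] open={R1,R4}
Step 11: commit R1 -> on_hand[A=48 B=33] avail[A=46 B=33] open={R4}
Step 12: cancel R4 -> on_hand[A=48 B=33] avail[A=48 B=33] open={}
Step 13: reserve R7 A 2 -> on_hand[A=48 B=33] avail[A=46 B=33] open={R7}
Step 14: cancel R7 -> on_hand[A=48 B=33] avail[A=48 B=33] open={}
Step 15: reserve R8 A 3 -> on_hand[A=48 B=33] avail[A=45 B=33] open={R8}
Step 16: commit R8 -> on_hand[A=45 B=33] avail[A=45 B=33] open={}
Step 17: reserve R9 A 4 -> on_hand[A=45 B=33] avail[A=41 B=33] open={R9}
Step 18: reserve R10 A 2 -> on_hand[A=45 B=33] avail[A=39 B=33] open={R10,R9}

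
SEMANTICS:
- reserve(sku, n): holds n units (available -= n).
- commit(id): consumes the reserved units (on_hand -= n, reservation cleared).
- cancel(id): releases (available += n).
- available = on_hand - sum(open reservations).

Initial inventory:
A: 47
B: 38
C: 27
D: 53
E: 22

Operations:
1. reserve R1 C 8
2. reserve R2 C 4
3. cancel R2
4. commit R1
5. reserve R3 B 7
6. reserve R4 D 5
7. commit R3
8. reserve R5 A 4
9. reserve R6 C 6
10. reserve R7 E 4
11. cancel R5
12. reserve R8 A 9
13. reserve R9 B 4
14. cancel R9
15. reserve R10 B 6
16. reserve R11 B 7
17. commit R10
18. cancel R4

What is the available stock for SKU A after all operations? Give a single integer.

Step 1: reserve R1 C 8 -> on_hand[A=47 B=38 C=27 D=53 E=22] avail[A=47 B=38 C=19 D=53 E=22] open={R1}
Step 2: reserve R2 C 4 -> on_hand[A=47 B=38 C=27 D=53 E=22] avail[A=47 B=38 C=15 D=53 E=22] open={R1,R2}
Step 3: cancel R2 -> on_hand[A=47 B=38 C=27 D=53 E=22] avail[A=47 B=38 C=19 D=53 E=22] open={R1}
Step 4: commit R1 -> on_hand[A=47 B=38 C=19 D=53 E=22] avail[A=47 B=38 C=19 D=53 E=22] open={}
Step 5: reserve R3 B 7 -> on_hand[A=47 B=38 C=19 D=53 E=22] avail[A=47 B=31 C=19 D=53 E=22] open={R3}
Step 6: reserve R4 D 5 -> on_hand[A=47 B=38 C=19 D=53 E=22] avail[A=47 B=31 C=19 D=48 E=22] open={R3,R4}
Step 7: commit R3 -> on_hand[A=47 B=31 C=19 D=53 E=22] avail[A=47 B=31 C=19 D=48 E=22] open={R4}
Step 8: reserve R5 A 4 -> on_hand[A=47 B=31 C=19 D=53 E=22] avail[A=43 B=31 C=19 D=48 E=22] open={R4,R5}
Step 9: reserve R6 C 6 -> on_hand[A=47 B=31 C=19 D=53 E=22] avail[A=43 B=31 C=13 D=48 E=22] open={R4,R5,R6}
Step 10: reserve R7 E 4 -> on_hand[A=47 B=31 C=19 D=53 E=22] avail[A=43 B=31 C=13 D=48 E=18] open={R4,R5,R6,R7}
Step 11: cancel R5 -> on_hand[A=47 B=31 C=19 D=53 E=22] avail[A=47 B=31 C=13 D=48 E=18] open={R4,R6,R7}
Step 12: reserve R8 A 9 -> on_hand[A=47 B=31 C=19 D=53 E=22] avail[A=38 B=31 C=13 D=48 E=18] open={R4,R6,R7,R8}
Step 13: reserve R9 B 4 -> on_hand[A=47 B=31 C=19 D=53 E=22] avail[A=38 B=27 C=13 D=48 E=18] open={R4,R6,R7,R8,R9}
Step 14: cancel R9 -> on_hand[A=47 B=31 C=19 D=53 E=22] avail[A=38 B=31 C=13 D=48 E=18] open={R4,R6,R7,R8}
Step 15: reserve R10 B 6 -> on_hand[A=47 B=31 C=19 D=53 E=22] avail[A=38 B=25 C=13 D=48 E=18] open={R10,R4,R6,R7,R8}
Step 16: reserve R11 B 7 -> on_hand[A=47 B=31 C=19 D=53 E=22] avail[A=38 B=18 C=13 D=48 E=18] open={R10,R11,R4,R6,R7,R8}
Step 17: commit R10 -> on_hand[A=47 B=25 C=19 D=53 E=22] avail[A=38 B=18 C=13 D=48 E=18] open={R11,R4,R6,R7,R8}
Step 18: cancel R4 -> on_hand[A=47 B=25 C=19 D=53 E=22] avail[A=38 B=18 C=13 D=53 E=18] open={R11,R6,R7,R8}
Final available[A] = 38

Answer: 38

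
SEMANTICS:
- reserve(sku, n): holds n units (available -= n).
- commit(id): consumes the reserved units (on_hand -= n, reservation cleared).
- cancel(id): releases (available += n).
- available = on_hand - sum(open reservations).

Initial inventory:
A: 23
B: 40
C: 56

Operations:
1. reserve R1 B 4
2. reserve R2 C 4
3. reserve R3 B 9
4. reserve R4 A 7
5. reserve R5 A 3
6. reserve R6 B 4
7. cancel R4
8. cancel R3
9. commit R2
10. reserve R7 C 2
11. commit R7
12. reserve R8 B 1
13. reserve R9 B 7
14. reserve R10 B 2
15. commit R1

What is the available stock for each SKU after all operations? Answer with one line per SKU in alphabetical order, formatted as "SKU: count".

Step 1: reserve R1 B 4 -> on_hand[A=23 B=40 C=56] avail[A=23 B=36 C=56] open={R1}
Step 2: reserve R2 C 4 -> on_hand[A=23 B=40 C=56] avail[A=23 B=36 C=52] open={R1,R2}
Step 3: reserve R3 B 9 -> on_hand[A=23 B=40 C=56] avail[A=23 B=27 C=52] open={R1,R2,R3}
Step 4: reserve R4 A 7 -> on_hand[A=23 B=40 C=56] avail[A=16 B=27 C=52] open={R1,R2,R3,R4}
Step 5: reserve R5 A 3 -> on_hand[A=23 B=40 C=56] avail[A=13 B=27 C=52] open={R1,R2,R3,R4,R5}
Step 6: reserve R6 B 4 -> on_hand[A=23 B=40 C=56] avail[A=13 B=23 C=52] open={R1,R2,R3,R4,R5,R6}
Step 7: cancel R4 -> on_hand[A=23 B=40 C=56] avail[A=20 B=23 C=52] open={R1,R2,R3,R5,R6}
Step 8: cancel R3 -> on_hand[A=23 B=40 C=56] avail[A=20 B=32 C=52] open={R1,R2,R5,R6}
Step 9: commit R2 -> on_hand[A=23 B=40 C=52] avail[A=20 B=32 C=52] open={R1,R5,R6}
Step 10: reserve R7 C 2 -> on_hand[A=23 B=40 C=52] avail[A=20 B=32 C=50] open={R1,R5,R6,R7}
Step 11: commit R7 -> on_hand[A=23 B=40 C=50] avail[A=20 B=32 C=50] open={R1,R5,R6}
Step 12: reserve R8 B 1 -> on_hand[A=23 B=40 C=50] avail[A=20 B=31 C=50] open={R1,R5,R6,R8}
Step 13: reserve R9 B 7 -> on_hand[A=23 B=40 C=50] avail[A=20 B=24 C=50] open={R1,R5,R6,R8,R9}
Step 14: reserve R10 B 2 -> on_hand[A=23 B=40 C=50] avail[A=20 B=22 C=50] open={R1,R10,R5,R6,R8,R9}
Step 15: commit R1 -> on_hand[A=23 B=36 C=50] avail[A=20 B=22 C=50] open={R10,R5,R6,R8,R9}

Answer: A: 20
B: 22
C: 50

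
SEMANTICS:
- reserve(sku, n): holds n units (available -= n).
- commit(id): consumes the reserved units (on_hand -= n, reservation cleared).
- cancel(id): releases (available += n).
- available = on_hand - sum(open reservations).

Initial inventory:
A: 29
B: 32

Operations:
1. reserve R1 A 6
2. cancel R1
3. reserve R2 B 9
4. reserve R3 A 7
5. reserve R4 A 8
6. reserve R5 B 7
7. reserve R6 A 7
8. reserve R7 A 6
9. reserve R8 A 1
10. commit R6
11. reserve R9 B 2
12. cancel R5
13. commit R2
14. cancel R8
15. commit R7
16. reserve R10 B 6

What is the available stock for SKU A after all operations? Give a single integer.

Step 1: reserve R1 A 6 -> on_hand[A=29 B=32] avail[A=23 B=32] open={R1}
Step 2: cancel R1 -> on_hand[A=29 B=32] avail[A=29 B=32] open={}
Step 3: reserve R2 B 9 -> on_hand[A=29 B=32] avail[A=29 B=23] open={R2}
Step 4: reserve R3 A 7 -> on_hand[A=29 B=32] avail[A=22 B=23] open={R2,R3}
Step 5: reserve R4 A 8 -> on_hand[A=29 B=32] avail[A=14 B=23] open={R2,R3,R4}
Step 6: reserve R5 B 7 -> on_hand[A=29 B=32] avail[A=14 B=16] open={R2,R3,R4,R5}
Step 7: reserve R6 A 7 -> on_hand[A=29 B=32] avail[A=7 B=16] open={R2,R3,R4,R5,R6}
Step 8: reserve R7 A 6 -> on_hand[A=29 B=32] avail[A=1 B=16] open={R2,R3,R4,R5,R6,R7}
Step 9: reserve R8 A 1 -> on_hand[A=29 B=32] avail[A=0 B=16] open={R2,R3,R4,R5,R6,R7,R8}
Step 10: commit R6 -> on_hand[A=22 B=32] avail[A=0 B=16] open={R2,R3,R4,R5,R7,R8}
Step 11: reserve R9 B 2 -> on_hand[A=22 B=32] avail[A=0 B=14] open={R2,R3,R4,R5,R7,R8,R9}
Step 12: cancel R5 -> on_hand[A=22 B=32] avail[A=0 B=21] open={R2,R3,R4,R7,R8,R9}
Step 13: commit R2 -> on_hand[A=22 B=23] avail[A=0 B=21] open={R3,R4,R7,R8,R9}
Step 14: cancel R8 -> on_hand[A=22 B=23] avail[A=1 B=21] open={R3,R4,R7,R9}
Step 15: commit R7 -> on_hand[A=16 B=23] avail[A=1 B=21] open={R3,R4,R9}
Step 16: reserve R10 B 6 -> on_hand[A=16 B=23] avail[A=1 B=15] open={R10,R3,R4,R9}
Final available[A] = 1

Answer: 1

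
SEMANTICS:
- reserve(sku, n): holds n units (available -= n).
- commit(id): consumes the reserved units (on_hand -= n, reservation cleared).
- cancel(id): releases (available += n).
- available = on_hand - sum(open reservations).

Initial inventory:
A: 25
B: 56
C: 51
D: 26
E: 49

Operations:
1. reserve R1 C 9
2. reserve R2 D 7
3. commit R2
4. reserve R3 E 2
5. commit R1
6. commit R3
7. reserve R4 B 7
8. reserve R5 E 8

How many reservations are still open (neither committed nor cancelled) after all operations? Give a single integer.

Step 1: reserve R1 C 9 -> on_hand[A=25 B=56 C=51 D=26 E=49] avail[A=25 B=56 C=42 D=26 E=49] open={R1}
Step 2: reserve R2 D 7 -> on_hand[A=25 B=56 C=51 D=26 E=49] avail[A=25 B=56 C=42 D=19 E=49] open={R1,R2}
Step 3: commit R2 -> on_hand[A=25 B=56 C=51 D=19 E=49] avail[A=25 B=56 C=42 D=19 E=49] open={R1}
Step 4: reserve R3 E 2 -> on_hand[A=25 B=56 C=51 D=19 E=49] avail[A=25 B=56 C=42 D=19 E=47] open={R1,R3}
Step 5: commit R1 -> on_hand[A=25 B=56 C=42 D=19 E=49] avail[A=25 B=56 C=42 D=19 E=47] open={R3}
Step 6: commit R3 -> on_hand[A=25 B=56 C=42 D=19 E=47] avail[A=25 B=56 C=42 D=19 E=47] open={}
Step 7: reserve R4 B 7 -> on_hand[A=25 B=56 C=42 D=19 E=47] avail[A=25 B=49 C=42 D=19 E=47] open={R4}
Step 8: reserve R5 E 8 -> on_hand[A=25 B=56 C=42 D=19 E=47] avail[A=25 B=49 C=42 D=19 E=39] open={R4,R5}
Open reservations: ['R4', 'R5'] -> 2

Answer: 2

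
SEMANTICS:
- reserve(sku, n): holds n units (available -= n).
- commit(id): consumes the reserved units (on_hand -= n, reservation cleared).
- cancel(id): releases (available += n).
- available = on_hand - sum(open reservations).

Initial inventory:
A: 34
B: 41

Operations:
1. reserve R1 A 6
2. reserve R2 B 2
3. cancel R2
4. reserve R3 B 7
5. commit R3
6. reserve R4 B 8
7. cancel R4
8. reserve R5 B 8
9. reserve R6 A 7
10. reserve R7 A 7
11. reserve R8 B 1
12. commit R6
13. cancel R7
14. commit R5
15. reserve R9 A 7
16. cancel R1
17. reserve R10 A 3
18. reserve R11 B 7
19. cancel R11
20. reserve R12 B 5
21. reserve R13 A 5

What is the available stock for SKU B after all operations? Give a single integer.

Step 1: reserve R1 A 6 -> on_hand[A=34 B=41] avail[A=28 B=41] open={R1}
Step 2: reserve R2 B 2 -> on_hand[A=34 B=41] avail[A=28 B=39] open={R1,R2}
Step 3: cancel R2 -> on_hand[A=34 B=41] avail[A=28 B=41] open={R1}
Step 4: reserve R3 B 7 -> on_hand[A=34 B=41] avail[A=28 B=34] open={R1,R3}
Step 5: commit R3 -> on_hand[A=34 B=34] avail[A=28 B=34] open={R1}
Step 6: reserve R4 B 8 -> on_hand[A=34 B=34] avail[A=28 B=26] open={R1,R4}
Step 7: cancel R4 -> on_hand[A=34 B=34] avail[A=28 B=34] open={R1}
Step 8: reserve R5 B 8 -> on_hand[A=34 B=34] avail[A=28 B=26] open={R1,R5}
Step 9: reserve R6 A 7 -> on_hand[A=34 B=34] avail[A=21 B=26] open={R1,R5,R6}
Step 10: reserve R7 A 7 -> on_hand[A=34 B=34] avail[A=14 B=26] open={R1,R5,R6,R7}
Step 11: reserve R8 B 1 -> on_hand[A=34 B=34] avail[A=14 B=25] open={R1,R5,R6,R7,R8}
Step 12: commit R6 -> on_hand[A=27 B=34] avail[A=14 B=25] open={R1,R5,R7,R8}
Step 13: cancel R7 -> on_hand[A=27 B=34] avail[A=21 B=25] open={R1,R5,R8}
Step 14: commit R5 -> on_hand[A=27 B=26] avail[A=21 B=25] open={R1,R8}
Step 15: reserve R9 A 7 -> on_hand[A=27 B=26] avail[A=14 B=25] open={R1,R8,R9}
Step 16: cancel R1 -> on_hand[A=27 B=26] avail[A=20 B=25] open={R8,R9}
Step 17: reserve R10 A 3 -> on_hand[A=27 B=26] avail[A=17 B=25] open={R10,R8,R9}
Step 18: reserve R11 B 7 -> on_hand[A=27 B=26] avail[A=17 B=18] open={R10,R11,R8,R9}
Step 19: cancel R11 -> on_hand[A=27 B=26] avail[A=17 B=25] open={R10,R8,R9}
Step 20: reserve R12 B 5 -> on_hand[A=27 B=26] avail[A=17 B=20] open={R10,R12,R8,R9}
Step 21: reserve R13 A 5 -> on_hand[A=27 B=26] avail[A=12 B=20] open={R10,R12,R13,R8,R9}
Final available[B] = 20

Answer: 20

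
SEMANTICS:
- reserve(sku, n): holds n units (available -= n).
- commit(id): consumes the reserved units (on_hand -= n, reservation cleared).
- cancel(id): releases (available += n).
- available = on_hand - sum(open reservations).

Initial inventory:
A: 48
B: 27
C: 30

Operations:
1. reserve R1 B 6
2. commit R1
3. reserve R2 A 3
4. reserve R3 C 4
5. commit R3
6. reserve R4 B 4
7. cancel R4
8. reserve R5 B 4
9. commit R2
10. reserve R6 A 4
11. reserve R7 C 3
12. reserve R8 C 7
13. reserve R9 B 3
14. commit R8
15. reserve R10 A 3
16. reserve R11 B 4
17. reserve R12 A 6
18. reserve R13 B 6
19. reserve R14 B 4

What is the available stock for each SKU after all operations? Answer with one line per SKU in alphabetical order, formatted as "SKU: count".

Answer: A: 32
B: 0
C: 16

Derivation:
Step 1: reserve R1 B 6 -> on_hand[A=48 B=27 C=30] avail[A=48 B=21 C=30] open={R1}
Step 2: commit R1 -> on_hand[A=48 B=21 C=30] avail[A=48 B=21 C=30] open={}
Step 3: reserve R2 A 3 -> on_hand[A=48 B=21 C=30] avail[A=45 B=21 C=30] open={R2}
Step 4: reserve R3 C 4 -> on_hand[A=48 B=21 C=30] avail[A=45 B=21 C=26] open={R2,R3}
Step 5: commit R3 -> on_hand[A=48 B=21 C=26] avail[A=45 B=21 C=26] open={R2}
Step 6: reserve R4 B 4 -> on_hand[A=48 B=21 C=26] avail[A=45 B=17 C=26] open={R2,R4}
Step 7: cancel R4 -> on_hand[A=48 B=21 C=26] avail[A=45 B=21 C=26] open={R2}
Step 8: reserve R5 B 4 -> on_hand[A=48 B=21 C=26] avail[A=45 B=17 C=26] open={R2,R5}
Step 9: commit R2 -> on_hand[A=45 B=21 C=26] avail[A=45 B=17 C=26] open={R5}
Step 10: reserve R6 A 4 -> on_hand[A=45 B=21 C=26] avail[A=41 B=17 C=26] open={R5,R6}
Step 11: reserve R7 C 3 -> on_hand[A=45 B=21 C=26] avail[A=41 B=17 C=23] open={R5,R6,R7}
Step 12: reserve R8 C 7 -> on_hand[A=45 B=21 C=26] avail[A=41 B=17 C=16] open={R5,R6,R7,R8}
Step 13: reserve R9 B 3 -> on_hand[A=45 B=21 C=26] avail[A=41 B=14 C=16] open={R5,R6,R7,R8,R9}
Step 14: commit R8 -> on_hand[A=45 B=21 C=19] avail[A=41 B=14 C=16] open={R5,R6,R7,R9}
Step 15: reserve R10 A 3 -> on_hand[A=45 B=21 C=19] avail[A=38 B=14 C=16] open={R10,R5,R6,R7,R9}
Step 16: reserve R11 B 4 -> on_hand[A=45 B=21 C=19] avail[A=38 B=10 C=16] open={R10,R11,R5,R6,R7,R9}
Step 17: reserve R12 A 6 -> on_hand[A=45 B=21 C=19] avail[A=32 B=10 C=16] open={R10,R11,R12,R5,R6,R7,R9}
Step 18: reserve R13 B 6 -> on_hand[A=45 B=21 C=19] avail[A=32 B=4 C=16] open={R10,R11,R12,R13,R5,R6,R7,R9}
Step 19: reserve R14 B 4 -> on_hand[A=45 B=21 C=19] avail[A=32 B=0 C=16] open={R10,R11,R12,R13,R14,R5,R6,R7,R9}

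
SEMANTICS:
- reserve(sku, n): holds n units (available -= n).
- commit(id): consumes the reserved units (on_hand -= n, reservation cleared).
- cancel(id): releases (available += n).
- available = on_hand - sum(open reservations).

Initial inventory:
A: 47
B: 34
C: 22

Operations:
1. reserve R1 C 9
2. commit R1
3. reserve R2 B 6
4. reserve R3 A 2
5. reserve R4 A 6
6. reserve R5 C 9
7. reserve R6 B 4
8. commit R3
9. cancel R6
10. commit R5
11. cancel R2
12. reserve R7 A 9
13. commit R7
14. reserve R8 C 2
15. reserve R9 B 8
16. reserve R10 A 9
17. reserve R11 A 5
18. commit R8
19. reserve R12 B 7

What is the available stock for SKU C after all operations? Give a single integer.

Step 1: reserve R1 C 9 -> on_hand[A=47 B=34 C=22] avail[A=47 B=34 C=13] open={R1}
Step 2: commit R1 -> on_hand[A=47 B=34 C=13] avail[A=47 B=34 C=13] open={}
Step 3: reserve R2 B 6 -> on_hand[A=47 B=34 C=13] avail[A=47 B=28 C=13] open={R2}
Step 4: reserve R3 A 2 -> on_hand[A=47 B=34 C=13] avail[A=45 B=28 C=13] open={R2,R3}
Step 5: reserve R4 A 6 -> on_hand[A=47 B=34 C=13] avail[A=39 B=28 C=13] open={R2,R3,R4}
Step 6: reserve R5 C 9 -> on_hand[A=47 B=34 C=13] avail[A=39 B=28 C=4] open={R2,R3,R4,R5}
Step 7: reserve R6 B 4 -> on_hand[A=47 B=34 C=13] avail[A=39 B=24 C=4] open={R2,R3,R4,R5,R6}
Step 8: commit R3 -> on_hand[A=45 B=34 C=13] avail[A=39 B=24 C=4] open={R2,R4,R5,R6}
Step 9: cancel R6 -> on_hand[A=45 B=34 C=13] avail[A=39 B=28 C=4] open={R2,R4,R5}
Step 10: commit R5 -> on_hand[A=45 B=34 C=4] avail[A=39 B=28 C=4] open={R2,R4}
Step 11: cancel R2 -> on_hand[A=45 B=34 C=4] avail[A=39 B=34 C=4] open={R4}
Step 12: reserve R7 A 9 -> on_hand[A=45 B=34 C=4] avail[A=30 B=34 C=4] open={R4,R7}
Step 13: commit R7 -> on_hand[A=36 B=34 C=4] avail[A=30 B=34 C=4] open={R4}
Step 14: reserve R8 C 2 -> on_hand[A=36 B=34 C=4] avail[A=30 B=34 C=2] open={R4,R8}
Step 15: reserve R9 B 8 -> on_hand[A=36 B=34 C=4] avail[A=30 B=26 C=2] open={R4,R8,R9}
Step 16: reserve R10 A 9 -> on_hand[A=36 B=34 C=4] avail[A=21 B=26 C=2] open={R10,R4,R8,R9}
Step 17: reserve R11 A 5 -> on_hand[A=36 B=34 C=4] avail[A=16 B=26 C=2] open={R10,R11,R4,R8,R9}
Step 18: commit R8 -> on_hand[A=36 B=34 C=2] avail[A=16 B=26 C=2] open={R10,R11,R4,R9}
Step 19: reserve R12 B 7 -> on_hand[A=36 B=34 C=2] avail[A=16 B=19 C=2] open={R10,R11,R12,R4,R9}
Final available[C] = 2

Answer: 2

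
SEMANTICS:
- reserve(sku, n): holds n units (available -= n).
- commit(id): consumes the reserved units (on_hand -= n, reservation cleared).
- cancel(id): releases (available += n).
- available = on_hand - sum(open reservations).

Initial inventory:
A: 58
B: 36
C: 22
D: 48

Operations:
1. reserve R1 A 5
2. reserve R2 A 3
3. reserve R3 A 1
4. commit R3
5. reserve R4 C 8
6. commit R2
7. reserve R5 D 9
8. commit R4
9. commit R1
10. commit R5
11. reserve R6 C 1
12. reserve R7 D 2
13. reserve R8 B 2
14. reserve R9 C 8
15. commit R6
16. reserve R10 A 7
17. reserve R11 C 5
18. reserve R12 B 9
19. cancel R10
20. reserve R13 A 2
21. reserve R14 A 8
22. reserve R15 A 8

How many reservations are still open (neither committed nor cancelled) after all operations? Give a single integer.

Step 1: reserve R1 A 5 -> on_hand[A=58 B=36 C=22 D=48] avail[A=53 B=36 C=22 D=48] open={R1}
Step 2: reserve R2 A 3 -> on_hand[A=58 B=36 C=22 D=48] avail[A=50 B=36 C=22 D=48] open={R1,R2}
Step 3: reserve R3 A 1 -> on_hand[A=58 B=36 C=22 D=48] avail[A=49 B=36 C=22 D=48] open={R1,R2,R3}
Step 4: commit R3 -> on_hand[A=57 B=36 C=22 D=48] avail[A=49 B=36 C=22 D=48] open={R1,R2}
Step 5: reserve R4 C 8 -> on_hand[A=57 B=36 C=22 D=48] avail[A=49 B=36 C=14 D=48] open={R1,R2,R4}
Step 6: commit R2 -> on_hand[A=54 B=36 C=22 D=48] avail[A=49 B=36 C=14 D=48] open={R1,R4}
Step 7: reserve R5 D 9 -> on_hand[A=54 B=36 C=22 D=48] avail[A=49 B=36 C=14 D=39] open={R1,R4,R5}
Step 8: commit R4 -> on_hand[A=54 B=36 C=14 D=48] avail[A=49 B=36 C=14 D=39] open={R1,R5}
Step 9: commit R1 -> on_hand[A=49 B=36 C=14 D=48] avail[A=49 B=36 C=14 D=39] open={R5}
Step 10: commit R5 -> on_hand[A=49 B=36 C=14 D=39] avail[A=49 B=36 C=14 D=39] open={}
Step 11: reserve R6 C 1 -> on_hand[A=49 B=36 C=14 D=39] avail[A=49 B=36 C=13 D=39] open={R6}
Step 12: reserve R7 D 2 -> on_hand[A=49 B=36 C=14 D=39] avail[A=49 B=36 C=13 D=37] open={R6,R7}
Step 13: reserve R8 B 2 -> on_hand[A=49 B=36 C=14 D=39] avail[A=49 B=34 C=13 D=37] open={R6,R7,R8}
Step 14: reserve R9 C 8 -> on_hand[A=49 B=36 C=14 D=39] avail[A=49 B=34 C=5 D=37] open={R6,R7,R8,R9}
Step 15: commit R6 -> on_hand[A=49 B=36 C=13 D=39] avail[A=49 B=34 C=5 D=37] open={R7,R8,R9}
Step 16: reserve R10 A 7 -> on_hand[A=49 B=36 C=13 D=39] avail[A=42 B=34 C=5 D=37] open={R10,R7,R8,R9}
Step 17: reserve R11 C 5 -> on_hand[A=49 B=36 C=13 D=39] avail[A=42 B=34 C=0 D=37] open={R10,R11,R7,R8,R9}
Step 18: reserve R12 B 9 -> on_hand[A=49 B=36 C=13 D=39] avail[A=42 B=25 C=0 D=37] open={R10,R11,R12,R7,R8,R9}
Step 19: cancel R10 -> on_hand[A=49 B=36 C=13 D=39] avail[A=49 B=25 C=0 D=37] open={R11,R12,R7,R8,R9}
Step 20: reserve R13 A 2 -> on_hand[A=49 B=36 C=13 D=39] avail[A=47 B=25 C=0 D=37] open={R11,R12,R13,R7,R8,R9}
Step 21: reserve R14 A 8 -> on_hand[A=49 B=36 C=13 D=39] avail[A=39 B=25 C=0 D=37] open={R11,R12,R13,R14,R7,R8,R9}
Step 22: reserve R15 A 8 -> on_hand[A=49 B=36 C=13 D=39] avail[A=31 B=25 C=0 D=37] open={R11,R12,R13,R14,R15,R7,R8,R9}
Open reservations: ['R11', 'R12', 'R13', 'R14', 'R15', 'R7', 'R8', 'R9'] -> 8

Answer: 8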